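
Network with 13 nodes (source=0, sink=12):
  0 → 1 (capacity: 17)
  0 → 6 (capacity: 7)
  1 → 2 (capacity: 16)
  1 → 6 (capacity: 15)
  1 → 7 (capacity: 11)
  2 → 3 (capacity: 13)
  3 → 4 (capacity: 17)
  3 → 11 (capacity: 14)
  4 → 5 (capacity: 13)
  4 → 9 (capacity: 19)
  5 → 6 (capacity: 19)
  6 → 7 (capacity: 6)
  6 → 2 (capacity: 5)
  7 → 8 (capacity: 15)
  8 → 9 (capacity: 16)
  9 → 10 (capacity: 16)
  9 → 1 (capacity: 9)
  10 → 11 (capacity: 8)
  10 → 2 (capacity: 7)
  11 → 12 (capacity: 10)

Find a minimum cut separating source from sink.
Min cut value = 10, edges: (11,12)

Min cut value: 10
Partition: S = [0, 1, 2, 3, 4, 5, 6, 7, 8, 9, 10, 11], T = [12]
Cut edges: (11,12)

By max-flow min-cut theorem, max flow = min cut = 10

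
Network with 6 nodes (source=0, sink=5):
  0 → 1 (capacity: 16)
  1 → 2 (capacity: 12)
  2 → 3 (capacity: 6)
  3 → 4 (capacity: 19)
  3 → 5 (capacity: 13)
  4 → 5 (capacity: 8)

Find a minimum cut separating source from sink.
Min cut value = 6, edges: (2,3)

Min cut value: 6
Partition: S = [0, 1, 2], T = [3, 4, 5]
Cut edges: (2,3)

By max-flow min-cut theorem, max flow = min cut = 6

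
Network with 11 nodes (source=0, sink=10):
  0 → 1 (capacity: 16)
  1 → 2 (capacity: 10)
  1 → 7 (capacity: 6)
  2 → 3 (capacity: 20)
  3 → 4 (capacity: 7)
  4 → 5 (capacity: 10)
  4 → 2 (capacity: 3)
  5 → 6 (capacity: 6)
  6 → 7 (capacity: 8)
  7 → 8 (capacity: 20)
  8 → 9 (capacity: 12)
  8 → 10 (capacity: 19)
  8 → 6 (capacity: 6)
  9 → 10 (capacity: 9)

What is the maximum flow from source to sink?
Maximum flow = 12

Max flow: 12

Flow assignment:
  0 → 1: 12/16
  1 → 2: 6/10
  1 → 7: 6/6
  2 → 3: 7/20
  3 → 4: 7/7
  4 → 5: 6/10
  4 → 2: 1/3
  5 → 6: 6/6
  6 → 7: 6/8
  7 → 8: 12/20
  8 → 10: 12/19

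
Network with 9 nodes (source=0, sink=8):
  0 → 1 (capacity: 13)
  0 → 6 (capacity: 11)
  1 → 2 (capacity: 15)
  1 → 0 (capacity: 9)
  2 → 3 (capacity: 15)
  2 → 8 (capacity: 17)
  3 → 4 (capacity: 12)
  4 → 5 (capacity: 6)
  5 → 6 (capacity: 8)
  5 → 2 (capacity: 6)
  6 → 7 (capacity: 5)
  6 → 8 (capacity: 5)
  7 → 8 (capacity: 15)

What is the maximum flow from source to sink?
Maximum flow = 23

Max flow: 23

Flow assignment:
  0 → 1: 13/13
  0 → 6: 10/11
  1 → 2: 13/15
  2 → 8: 13/17
  6 → 7: 5/5
  6 → 8: 5/5
  7 → 8: 5/15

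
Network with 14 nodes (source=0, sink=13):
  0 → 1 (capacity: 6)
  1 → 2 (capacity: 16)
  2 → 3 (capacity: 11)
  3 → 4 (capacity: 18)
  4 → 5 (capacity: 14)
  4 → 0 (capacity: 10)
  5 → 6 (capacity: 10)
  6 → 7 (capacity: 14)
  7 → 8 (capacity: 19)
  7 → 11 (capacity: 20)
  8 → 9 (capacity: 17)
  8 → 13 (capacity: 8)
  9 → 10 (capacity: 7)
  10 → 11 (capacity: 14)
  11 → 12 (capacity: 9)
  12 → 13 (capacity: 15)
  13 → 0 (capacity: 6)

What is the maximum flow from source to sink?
Maximum flow = 6

Max flow: 6

Flow assignment:
  0 → 1: 6/6
  1 → 2: 6/16
  2 → 3: 6/11
  3 → 4: 6/18
  4 → 5: 6/14
  5 → 6: 6/10
  6 → 7: 6/14
  7 → 8: 6/19
  8 → 13: 6/8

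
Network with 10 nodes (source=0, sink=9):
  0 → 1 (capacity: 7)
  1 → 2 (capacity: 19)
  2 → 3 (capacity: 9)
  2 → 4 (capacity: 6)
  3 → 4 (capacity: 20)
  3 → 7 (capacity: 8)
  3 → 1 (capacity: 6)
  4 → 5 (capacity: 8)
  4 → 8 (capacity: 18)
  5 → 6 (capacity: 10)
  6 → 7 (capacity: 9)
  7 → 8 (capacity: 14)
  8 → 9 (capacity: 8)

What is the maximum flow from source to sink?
Maximum flow = 7

Max flow: 7

Flow assignment:
  0 → 1: 7/7
  1 → 2: 7/19
  2 → 3: 1/9
  2 → 4: 6/6
  3 → 4: 1/20
  4 → 8: 7/18
  8 → 9: 7/8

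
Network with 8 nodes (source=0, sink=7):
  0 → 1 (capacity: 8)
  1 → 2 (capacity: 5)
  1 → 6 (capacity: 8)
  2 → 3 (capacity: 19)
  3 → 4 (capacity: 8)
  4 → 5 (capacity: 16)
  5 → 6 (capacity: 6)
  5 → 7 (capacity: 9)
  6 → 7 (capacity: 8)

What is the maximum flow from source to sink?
Maximum flow = 8

Max flow: 8

Flow assignment:
  0 → 1: 8/8
  1 → 6: 8/8
  6 → 7: 8/8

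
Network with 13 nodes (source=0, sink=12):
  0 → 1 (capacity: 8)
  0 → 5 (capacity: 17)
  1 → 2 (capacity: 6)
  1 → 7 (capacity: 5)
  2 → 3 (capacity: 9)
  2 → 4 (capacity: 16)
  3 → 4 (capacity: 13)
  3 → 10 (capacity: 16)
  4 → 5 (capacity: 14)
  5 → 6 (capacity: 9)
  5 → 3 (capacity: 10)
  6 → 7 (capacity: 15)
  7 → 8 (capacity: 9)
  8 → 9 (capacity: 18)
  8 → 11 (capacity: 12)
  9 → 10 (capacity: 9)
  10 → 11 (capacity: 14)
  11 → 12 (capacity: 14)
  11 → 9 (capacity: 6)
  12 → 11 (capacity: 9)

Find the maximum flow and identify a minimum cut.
Max flow = 14, Min cut edges: (11,12)

Maximum flow: 14
Minimum cut: (11,12)
Partition: S = [0, 1, 2, 3, 4, 5, 6, 7, 8, 9, 10, 11], T = [12]

Max-flow min-cut theorem verified: both equal 14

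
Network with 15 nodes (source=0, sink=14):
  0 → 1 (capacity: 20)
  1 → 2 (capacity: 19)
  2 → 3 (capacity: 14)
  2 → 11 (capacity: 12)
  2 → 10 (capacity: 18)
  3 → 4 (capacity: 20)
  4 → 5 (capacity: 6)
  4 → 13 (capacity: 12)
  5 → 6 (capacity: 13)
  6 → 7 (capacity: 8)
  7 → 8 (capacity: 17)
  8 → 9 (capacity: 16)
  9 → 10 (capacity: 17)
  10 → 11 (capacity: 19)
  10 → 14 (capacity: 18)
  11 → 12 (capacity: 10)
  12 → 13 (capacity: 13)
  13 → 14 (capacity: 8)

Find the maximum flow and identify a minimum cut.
Max flow = 19, Min cut edges: (1,2)

Maximum flow: 19
Minimum cut: (1,2)
Partition: S = [0, 1], T = [2, 3, 4, 5, 6, 7, 8, 9, 10, 11, 12, 13, 14]

Max-flow min-cut theorem verified: both equal 19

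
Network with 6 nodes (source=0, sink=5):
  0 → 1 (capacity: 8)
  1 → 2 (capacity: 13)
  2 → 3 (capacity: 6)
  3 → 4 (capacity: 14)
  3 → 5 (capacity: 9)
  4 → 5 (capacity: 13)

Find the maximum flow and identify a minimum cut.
Max flow = 6, Min cut edges: (2,3)

Maximum flow: 6
Minimum cut: (2,3)
Partition: S = [0, 1, 2], T = [3, 4, 5]

Max-flow min-cut theorem verified: both equal 6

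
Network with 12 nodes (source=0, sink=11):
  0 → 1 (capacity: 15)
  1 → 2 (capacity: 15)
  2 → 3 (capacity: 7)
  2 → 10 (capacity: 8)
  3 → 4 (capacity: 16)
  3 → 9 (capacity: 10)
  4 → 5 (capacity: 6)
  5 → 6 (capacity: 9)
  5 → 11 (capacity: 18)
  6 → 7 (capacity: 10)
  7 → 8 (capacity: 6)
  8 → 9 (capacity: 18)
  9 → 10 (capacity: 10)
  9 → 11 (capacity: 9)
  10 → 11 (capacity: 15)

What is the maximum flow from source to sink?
Maximum flow = 15

Max flow: 15

Flow assignment:
  0 → 1: 15/15
  1 → 2: 15/15
  2 → 3: 7/7
  2 → 10: 8/8
  3 → 9: 7/10
  9 → 11: 7/9
  10 → 11: 8/15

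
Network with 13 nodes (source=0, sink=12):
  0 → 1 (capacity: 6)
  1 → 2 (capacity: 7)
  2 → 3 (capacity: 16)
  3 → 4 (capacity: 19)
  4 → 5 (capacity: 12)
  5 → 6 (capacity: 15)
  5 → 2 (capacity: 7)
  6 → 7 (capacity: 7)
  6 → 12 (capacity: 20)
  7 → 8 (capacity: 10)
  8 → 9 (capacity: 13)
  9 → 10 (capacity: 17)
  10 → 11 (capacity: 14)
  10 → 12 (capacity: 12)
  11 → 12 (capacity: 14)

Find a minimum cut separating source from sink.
Min cut value = 6, edges: (0,1)

Min cut value: 6
Partition: S = [0], T = [1, 2, 3, 4, 5, 6, 7, 8, 9, 10, 11, 12]
Cut edges: (0,1)

By max-flow min-cut theorem, max flow = min cut = 6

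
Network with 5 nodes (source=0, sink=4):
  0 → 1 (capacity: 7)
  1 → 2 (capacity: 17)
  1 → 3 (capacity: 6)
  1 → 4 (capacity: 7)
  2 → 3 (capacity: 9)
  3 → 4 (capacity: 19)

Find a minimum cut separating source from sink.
Min cut value = 7, edges: (0,1)

Min cut value: 7
Partition: S = [0], T = [1, 2, 3, 4]
Cut edges: (0,1)

By max-flow min-cut theorem, max flow = min cut = 7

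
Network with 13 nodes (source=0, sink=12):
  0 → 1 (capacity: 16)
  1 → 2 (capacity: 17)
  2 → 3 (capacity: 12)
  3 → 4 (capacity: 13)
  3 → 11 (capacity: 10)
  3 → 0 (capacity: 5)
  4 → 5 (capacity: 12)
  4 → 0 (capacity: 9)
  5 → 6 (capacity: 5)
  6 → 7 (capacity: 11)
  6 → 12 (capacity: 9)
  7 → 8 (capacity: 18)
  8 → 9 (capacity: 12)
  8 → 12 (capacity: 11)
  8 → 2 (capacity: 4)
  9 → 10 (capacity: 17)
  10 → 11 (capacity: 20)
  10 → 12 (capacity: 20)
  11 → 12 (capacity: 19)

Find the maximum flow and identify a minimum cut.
Max flow = 12, Min cut edges: (2,3)

Maximum flow: 12
Minimum cut: (2,3)
Partition: S = [0, 1, 2], T = [3, 4, 5, 6, 7, 8, 9, 10, 11, 12]

Max-flow min-cut theorem verified: both equal 12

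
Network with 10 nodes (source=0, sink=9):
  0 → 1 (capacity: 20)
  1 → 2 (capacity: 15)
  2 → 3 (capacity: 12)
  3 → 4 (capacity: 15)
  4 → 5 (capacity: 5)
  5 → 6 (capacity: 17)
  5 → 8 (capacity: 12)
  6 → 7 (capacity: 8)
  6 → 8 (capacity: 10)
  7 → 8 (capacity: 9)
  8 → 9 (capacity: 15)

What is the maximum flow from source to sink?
Maximum flow = 5

Max flow: 5

Flow assignment:
  0 → 1: 5/20
  1 → 2: 5/15
  2 → 3: 5/12
  3 → 4: 5/15
  4 → 5: 5/5
  5 → 8: 5/12
  8 → 9: 5/15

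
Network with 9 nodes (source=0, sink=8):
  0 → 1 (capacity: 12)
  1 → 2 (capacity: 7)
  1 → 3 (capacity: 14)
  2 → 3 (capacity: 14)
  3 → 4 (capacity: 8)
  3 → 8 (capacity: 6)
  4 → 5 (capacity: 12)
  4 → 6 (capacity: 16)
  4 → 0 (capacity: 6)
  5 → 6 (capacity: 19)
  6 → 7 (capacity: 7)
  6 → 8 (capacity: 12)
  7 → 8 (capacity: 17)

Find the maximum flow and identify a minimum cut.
Max flow = 12, Min cut edges: (0,1)

Maximum flow: 12
Minimum cut: (0,1)
Partition: S = [0], T = [1, 2, 3, 4, 5, 6, 7, 8]

Max-flow min-cut theorem verified: both equal 12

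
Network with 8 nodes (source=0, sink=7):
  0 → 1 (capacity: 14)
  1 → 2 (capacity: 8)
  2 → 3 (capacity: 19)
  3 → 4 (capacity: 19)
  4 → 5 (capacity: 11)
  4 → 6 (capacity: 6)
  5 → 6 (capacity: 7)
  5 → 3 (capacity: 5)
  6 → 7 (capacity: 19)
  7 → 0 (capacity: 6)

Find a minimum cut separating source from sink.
Min cut value = 8, edges: (1,2)

Min cut value: 8
Partition: S = [0, 1], T = [2, 3, 4, 5, 6, 7]
Cut edges: (1,2)

By max-flow min-cut theorem, max flow = min cut = 8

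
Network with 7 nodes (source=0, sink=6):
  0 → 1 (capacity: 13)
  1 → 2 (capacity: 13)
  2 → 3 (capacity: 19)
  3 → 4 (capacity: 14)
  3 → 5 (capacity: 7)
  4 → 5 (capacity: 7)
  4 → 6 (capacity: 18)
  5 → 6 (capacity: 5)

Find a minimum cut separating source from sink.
Min cut value = 13, edges: (1,2)

Min cut value: 13
Partition: S = [0, 1], T = [2, 3, 4, 5, 6]
Cut edges: (1,2)

By max-flow min-cut theorem, max flow = min cut = 13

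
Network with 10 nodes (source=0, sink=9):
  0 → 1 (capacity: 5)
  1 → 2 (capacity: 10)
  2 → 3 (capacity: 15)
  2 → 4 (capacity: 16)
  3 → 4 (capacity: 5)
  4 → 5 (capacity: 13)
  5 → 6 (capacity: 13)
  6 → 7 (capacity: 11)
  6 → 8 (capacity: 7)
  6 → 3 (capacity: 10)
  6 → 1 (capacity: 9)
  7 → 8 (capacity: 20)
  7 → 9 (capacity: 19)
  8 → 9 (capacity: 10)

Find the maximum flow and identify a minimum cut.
Max flow = 5, Min cut edges: (0,1)

Maximum flow: 5
Minimum cut: (0,1)
Partition: S = [0], T = [1, 2, 3, 4, 5, 6, 7, 8, 9]

Max-flow min-cut theorem verified: both equal 5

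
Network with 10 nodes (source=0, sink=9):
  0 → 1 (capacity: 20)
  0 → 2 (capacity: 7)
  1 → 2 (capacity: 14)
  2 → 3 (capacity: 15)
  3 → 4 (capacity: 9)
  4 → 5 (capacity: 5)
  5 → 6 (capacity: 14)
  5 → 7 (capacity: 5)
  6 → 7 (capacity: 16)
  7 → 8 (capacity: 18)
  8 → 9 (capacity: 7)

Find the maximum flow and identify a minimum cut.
Max flow = 5, Min cut edges: (4,5)

Maximum flow: 5
Minimum cut: (4,5)
Partition: S = [0, 1, 2, 3, 4], T = [5, 6, 7, 8, 9]

Max-flow min-cut theorem verified: both equal 5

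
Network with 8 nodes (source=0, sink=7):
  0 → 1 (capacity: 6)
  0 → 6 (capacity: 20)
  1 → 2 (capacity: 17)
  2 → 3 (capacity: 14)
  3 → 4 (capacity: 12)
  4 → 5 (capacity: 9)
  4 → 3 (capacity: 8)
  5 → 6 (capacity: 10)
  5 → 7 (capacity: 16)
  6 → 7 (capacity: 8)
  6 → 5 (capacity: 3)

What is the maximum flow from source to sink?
Maximum flow = 17

Max flow: 17

Flow assignment:
  0 → 1: 6/6
  0 → 6: 11/20
  1 → 2: 6/17
  2 → 3: 6/14
  3 → 4: 6/12
  4 → 5: 6/9
  5 → 7: 9/16
  6 → 7: 8/8
  6 → 5: 3/3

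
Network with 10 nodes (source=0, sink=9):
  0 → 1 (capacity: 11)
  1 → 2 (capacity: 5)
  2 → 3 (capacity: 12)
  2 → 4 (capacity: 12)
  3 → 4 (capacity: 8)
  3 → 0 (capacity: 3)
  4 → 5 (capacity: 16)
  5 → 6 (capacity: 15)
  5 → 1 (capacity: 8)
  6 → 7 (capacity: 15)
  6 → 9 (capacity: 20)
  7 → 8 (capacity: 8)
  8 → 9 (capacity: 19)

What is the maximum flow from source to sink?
Maximum flow = 5

Max flow: 5

Flow assignment:
  0 → 1: 5/11
  1 → 2: 5/5
  2 → 4: 5/12
  4 → 5: 5/16
  5 → 6: 5/15
  6 → 9: 5/20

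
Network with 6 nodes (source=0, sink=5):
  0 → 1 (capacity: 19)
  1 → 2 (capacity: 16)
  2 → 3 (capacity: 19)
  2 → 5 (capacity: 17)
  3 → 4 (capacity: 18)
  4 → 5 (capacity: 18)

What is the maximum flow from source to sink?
Maximum flow = 16

Max flow: 16

Flow assignment:
  0 → 1: 16/19
  1 → 2: 16/16
  2 → 5: 16/17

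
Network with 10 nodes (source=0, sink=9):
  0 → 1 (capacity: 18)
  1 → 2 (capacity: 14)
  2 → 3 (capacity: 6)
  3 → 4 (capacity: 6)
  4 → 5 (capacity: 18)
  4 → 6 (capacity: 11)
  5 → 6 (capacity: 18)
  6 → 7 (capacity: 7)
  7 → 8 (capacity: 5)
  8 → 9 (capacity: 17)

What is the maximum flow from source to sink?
Maximum flow = 5

Max flow: 5

Flow assignment:
  0 → 1: 5/18
  1 → 2: 5/14
  2 → 3: 5/6
  3 → 4: 5/6
  4 → 6: 5/11
  6 → 7: 5/7
  7 → 8: 5/5
  8 → 9: 5/17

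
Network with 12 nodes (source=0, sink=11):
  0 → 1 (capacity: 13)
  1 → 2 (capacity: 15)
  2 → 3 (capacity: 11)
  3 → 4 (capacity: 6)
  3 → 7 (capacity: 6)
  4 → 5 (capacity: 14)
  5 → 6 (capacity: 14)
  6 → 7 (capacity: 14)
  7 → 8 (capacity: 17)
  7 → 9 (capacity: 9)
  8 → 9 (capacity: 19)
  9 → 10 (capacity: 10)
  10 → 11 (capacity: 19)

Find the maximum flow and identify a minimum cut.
Max flow = 10, Min cut edges: (9,10)

Maximum flow: 10
Minimum cut: (9,10)
Partition: S = [0, 1, 2, 3, 4, 5, 6, 7, 8, 9], T = [10, 11]

Max-flow min-cut theorem verified: both equal 10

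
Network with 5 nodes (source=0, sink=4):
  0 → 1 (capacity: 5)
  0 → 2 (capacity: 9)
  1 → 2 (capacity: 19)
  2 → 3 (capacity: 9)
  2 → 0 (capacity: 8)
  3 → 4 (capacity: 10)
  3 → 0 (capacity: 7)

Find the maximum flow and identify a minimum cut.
Max flow = 9, Min cut edges: (2,3)

Maximum flow: 9
Minimum cut: (2,3)
Partition: S = [0, 1, 2], T = [3, 4]

Max-flow min-cut theorem verified: both equal 9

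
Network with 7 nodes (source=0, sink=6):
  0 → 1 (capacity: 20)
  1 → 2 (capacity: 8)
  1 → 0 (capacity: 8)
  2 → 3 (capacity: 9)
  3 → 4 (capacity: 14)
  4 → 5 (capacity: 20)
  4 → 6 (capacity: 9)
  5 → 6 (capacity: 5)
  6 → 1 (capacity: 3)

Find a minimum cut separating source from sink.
Min cut value = 8, edges: (1,2)

Min cut value: 8
Partition: S = [0, 1], T = [2, 3, 4, 5, 6]
Cut edges: (1,2)

By max-flow min-cut theorem, max flow = min cut = 8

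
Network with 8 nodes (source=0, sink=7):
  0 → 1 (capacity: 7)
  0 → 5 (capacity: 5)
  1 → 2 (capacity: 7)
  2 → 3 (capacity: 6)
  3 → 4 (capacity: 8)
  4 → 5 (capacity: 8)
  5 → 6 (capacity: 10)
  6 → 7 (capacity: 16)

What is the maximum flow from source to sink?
Maximum flow = 10

Max flow: 10

Flow assignment:
  0 → 1: 6/7
  0 → 5: 4/5
  1 → 2: 6/7
  2 → 3: 6/6
  3 → 4: 6/8
  4 → 5: 6/8
  5 → 6: 10/10
  6 → 7: 10/16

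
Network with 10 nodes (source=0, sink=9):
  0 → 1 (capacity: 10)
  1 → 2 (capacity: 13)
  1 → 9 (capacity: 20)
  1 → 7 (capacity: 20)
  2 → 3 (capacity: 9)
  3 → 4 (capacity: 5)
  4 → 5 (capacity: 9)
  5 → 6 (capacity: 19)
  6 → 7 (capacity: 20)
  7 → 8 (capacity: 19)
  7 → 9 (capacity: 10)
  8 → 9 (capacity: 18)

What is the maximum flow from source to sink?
Maximum flow = 10

Max flow: 10

Flow assignment:
  0 → 1: 10/10
  1 → 9: 10/20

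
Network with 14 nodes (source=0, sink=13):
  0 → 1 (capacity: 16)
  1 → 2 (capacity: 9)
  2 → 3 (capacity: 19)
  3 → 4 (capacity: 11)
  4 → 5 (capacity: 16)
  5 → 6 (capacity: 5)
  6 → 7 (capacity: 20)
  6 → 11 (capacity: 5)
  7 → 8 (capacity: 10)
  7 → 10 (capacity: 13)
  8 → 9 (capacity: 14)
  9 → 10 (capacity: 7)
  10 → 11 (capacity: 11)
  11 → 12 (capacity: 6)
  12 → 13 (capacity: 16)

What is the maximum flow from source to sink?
Maximum flow = 5

Max flow: 5

Flow assignment:
  0 → 1: 5/16
  1 → 2: 5/9
  2 → 3: 5/19
  3 → 4: 5/11
  4 → 5: 5/16
  5 → 6: 5/5
  6 → 11: 5/5
  11 → 12: 5/6
  12 → 13: 5/16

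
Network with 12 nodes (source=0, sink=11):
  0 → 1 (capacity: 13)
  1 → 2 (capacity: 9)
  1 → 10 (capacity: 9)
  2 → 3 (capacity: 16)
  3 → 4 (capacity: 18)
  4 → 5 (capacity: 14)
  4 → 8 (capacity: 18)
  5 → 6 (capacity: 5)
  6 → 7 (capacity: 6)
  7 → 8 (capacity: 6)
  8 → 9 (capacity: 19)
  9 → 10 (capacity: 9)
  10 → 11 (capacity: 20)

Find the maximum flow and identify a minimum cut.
Max flow = 13, Min cut edges: (0,1)

Maximum flow: 13
Minimum cut: (0,1)
Partition: S = [0], T = [1, 2, 3, 4, 5, 6, 7, 8, 9, 10, 11]

Max-flow min-cut theorem verified: both equal 13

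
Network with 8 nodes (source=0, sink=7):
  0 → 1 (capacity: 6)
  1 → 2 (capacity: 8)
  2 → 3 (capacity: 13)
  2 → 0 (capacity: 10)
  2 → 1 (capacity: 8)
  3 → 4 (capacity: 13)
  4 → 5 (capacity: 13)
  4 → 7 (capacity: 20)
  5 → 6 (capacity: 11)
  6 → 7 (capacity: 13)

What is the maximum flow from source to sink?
Maximum flow = 6

Max flow: 6

Flow assignment:
  0 → 1: 6/6
  1 → 2: 6/8
  2 → 3: 6/13
  3 → 4: 6/13
  4 → 7: 6/20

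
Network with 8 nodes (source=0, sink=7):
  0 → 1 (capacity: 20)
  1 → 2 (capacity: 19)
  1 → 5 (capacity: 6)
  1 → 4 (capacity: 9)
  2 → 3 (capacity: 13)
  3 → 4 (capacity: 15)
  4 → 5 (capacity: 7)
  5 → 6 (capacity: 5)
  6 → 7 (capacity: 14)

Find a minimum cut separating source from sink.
Min cut value = 5, edges: (5,6)

Min cut value: 5
Partition: S = [0, 1, 2, 3, 4, 5], T = [6, 7]
Cut edges: (5,6)

By max-flow min-cut theorem, max flow = min cut = 5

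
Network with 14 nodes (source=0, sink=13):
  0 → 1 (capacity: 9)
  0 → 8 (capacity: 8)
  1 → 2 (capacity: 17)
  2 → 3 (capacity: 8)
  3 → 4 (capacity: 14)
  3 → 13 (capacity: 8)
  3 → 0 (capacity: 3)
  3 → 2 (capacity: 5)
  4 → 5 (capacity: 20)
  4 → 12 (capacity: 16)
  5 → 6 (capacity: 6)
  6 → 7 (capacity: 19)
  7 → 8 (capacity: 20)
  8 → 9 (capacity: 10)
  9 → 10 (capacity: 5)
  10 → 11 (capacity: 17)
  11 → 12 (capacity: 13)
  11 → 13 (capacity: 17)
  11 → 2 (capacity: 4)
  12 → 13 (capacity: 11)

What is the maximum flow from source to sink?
Maximum flow = 13

Max flow: 13

Flow assignment:
  0 → 1: 8/9
  0 → 8: 5/8
  1 → 2: 8/17
  2 → 3: 8/8
  3 → 13: 8/8
  8 → 9: 5/10
  9 → 10: 5/5
  10 → 11: 5/17
  11 → 13: 5/17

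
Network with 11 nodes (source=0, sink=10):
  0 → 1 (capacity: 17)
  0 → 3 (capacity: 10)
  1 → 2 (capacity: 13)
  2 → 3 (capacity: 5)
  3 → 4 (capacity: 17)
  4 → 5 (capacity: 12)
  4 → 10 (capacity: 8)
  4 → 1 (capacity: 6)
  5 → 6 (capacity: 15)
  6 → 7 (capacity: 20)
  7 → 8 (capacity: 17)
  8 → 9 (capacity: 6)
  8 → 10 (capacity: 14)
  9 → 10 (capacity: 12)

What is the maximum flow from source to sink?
Maximum flow = 15

Max flow: 15

Flow assignment:
  0 → 1: 5/17
  0 → 3: 10/10
  1 → 2: 5/13
  2 → 3: 5/5
  3 → 4: 15/17
  4 → 5: 7/12
  4 → 10: 8/8
  5 → 6: 7/15
  6 → 7: 7/20
  7 → 8: 7/17
  8 → 10: 7/14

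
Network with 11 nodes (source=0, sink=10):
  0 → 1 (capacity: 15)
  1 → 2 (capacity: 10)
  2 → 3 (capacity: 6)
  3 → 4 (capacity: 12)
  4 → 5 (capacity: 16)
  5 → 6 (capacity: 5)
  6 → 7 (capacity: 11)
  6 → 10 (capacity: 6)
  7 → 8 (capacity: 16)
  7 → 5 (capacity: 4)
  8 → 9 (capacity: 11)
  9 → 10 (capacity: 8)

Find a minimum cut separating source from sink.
Min cut value = 5, edges: (5,6)

Min cut value: 5
Partition: S = [0, 1, 2, 3, 4, 5], T = [6, 7, 8, 9, 10]
Cut edges: (5,6)

By max-flow min-cut theorem, max flow = min cut = 5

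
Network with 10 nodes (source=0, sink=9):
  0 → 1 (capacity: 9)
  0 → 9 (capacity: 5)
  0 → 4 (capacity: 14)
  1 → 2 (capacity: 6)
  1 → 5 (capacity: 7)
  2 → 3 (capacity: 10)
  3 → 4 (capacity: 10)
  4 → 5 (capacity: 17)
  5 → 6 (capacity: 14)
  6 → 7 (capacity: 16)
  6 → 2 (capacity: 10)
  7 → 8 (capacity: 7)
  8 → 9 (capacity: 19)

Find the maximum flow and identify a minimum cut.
Max flow = 12, Min cut edges: (0,9), (7,8)

Maximum flow: 12
Minimum cut: (0,9), (7,8)
Partition: S = [0, 1, 2, 3, 4, 5, 6, 7], T = [8, 9]

Max-flow min-cut theorem verified: both equal 12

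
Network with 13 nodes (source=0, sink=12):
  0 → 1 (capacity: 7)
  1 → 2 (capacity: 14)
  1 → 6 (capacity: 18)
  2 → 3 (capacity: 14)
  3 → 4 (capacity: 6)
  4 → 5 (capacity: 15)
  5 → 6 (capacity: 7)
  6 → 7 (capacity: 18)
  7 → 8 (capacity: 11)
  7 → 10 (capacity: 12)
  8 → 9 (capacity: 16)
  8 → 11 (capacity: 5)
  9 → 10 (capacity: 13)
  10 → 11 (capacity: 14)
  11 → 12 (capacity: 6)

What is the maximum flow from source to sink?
Maximum flow = 6

Max flow: 6

Flow assignment:
  0 → 1: 6/7
  1 → 6: 6/18
  6 → 7: 6/18
  7 → 8: 5/11
  7 → 10: 1/12
  8 → 11: 5/5
  10 → 11: 1/14
  11 → 12: 6/6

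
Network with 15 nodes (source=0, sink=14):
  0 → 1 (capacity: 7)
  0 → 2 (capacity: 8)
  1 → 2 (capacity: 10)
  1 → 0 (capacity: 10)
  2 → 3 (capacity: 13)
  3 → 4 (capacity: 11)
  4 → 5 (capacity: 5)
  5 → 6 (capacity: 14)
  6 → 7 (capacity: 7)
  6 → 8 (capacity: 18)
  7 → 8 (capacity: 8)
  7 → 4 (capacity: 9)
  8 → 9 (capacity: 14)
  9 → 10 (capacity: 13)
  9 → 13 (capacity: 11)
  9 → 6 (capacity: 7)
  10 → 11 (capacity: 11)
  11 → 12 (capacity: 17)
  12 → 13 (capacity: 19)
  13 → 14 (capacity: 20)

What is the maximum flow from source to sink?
Maximum flow = 5

Max flow: 5

Flow assignment:
  0 → 1: 5/7
  1 → 2: 5/10
  2 → 3: 5/13
  3 → 4: 5/11
  4 → 5: 5/5
  5 → 6: 5/14
  6 → 8: 5/18
  8 → 9: 5/14
  9 → 13: 5/11
  13 → 14: 5/20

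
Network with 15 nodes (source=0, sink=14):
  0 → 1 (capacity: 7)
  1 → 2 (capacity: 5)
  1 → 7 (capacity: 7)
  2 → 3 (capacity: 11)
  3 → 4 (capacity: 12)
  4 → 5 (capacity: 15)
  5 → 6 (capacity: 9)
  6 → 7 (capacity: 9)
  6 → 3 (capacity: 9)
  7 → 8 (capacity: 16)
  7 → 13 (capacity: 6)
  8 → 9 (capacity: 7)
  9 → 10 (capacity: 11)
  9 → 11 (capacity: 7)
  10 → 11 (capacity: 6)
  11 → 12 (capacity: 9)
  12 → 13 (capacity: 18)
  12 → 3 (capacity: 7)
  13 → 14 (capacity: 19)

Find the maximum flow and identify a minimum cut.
Max flow = 7, Min cut edges: (0,1)

Maximum flow: 7
Minimum cut: (0,1)
Partition: S = [0], T = [1, 2, 3, 4, 5, 6, 7, 8, 9, 10, 11, 12, 13, 14]

Max-flow min-cut theorem verified: both equal 7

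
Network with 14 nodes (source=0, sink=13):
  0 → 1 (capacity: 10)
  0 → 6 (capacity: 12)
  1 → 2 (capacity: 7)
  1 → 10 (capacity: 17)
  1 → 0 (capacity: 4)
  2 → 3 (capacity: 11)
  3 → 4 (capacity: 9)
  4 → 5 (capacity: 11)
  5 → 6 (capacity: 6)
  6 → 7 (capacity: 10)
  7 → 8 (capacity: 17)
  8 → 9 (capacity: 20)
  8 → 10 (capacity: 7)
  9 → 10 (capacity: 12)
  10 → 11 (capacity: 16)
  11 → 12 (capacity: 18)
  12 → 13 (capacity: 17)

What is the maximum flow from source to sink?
Maximum flow = 16

Max flow: 16

Flow assignment:
  0 → 1: 6/10
  0 → 6: 10/12
  1 → 10: 6/17
  6 → 7: 10/10
  7 → 8: 10/17
  8 → 9: 3/20
  8 → 10: 7/7
  9 → 10: 3/12
  10 → 11: 16/16
  11 → 12: 16/18
  12 → 13: 16/17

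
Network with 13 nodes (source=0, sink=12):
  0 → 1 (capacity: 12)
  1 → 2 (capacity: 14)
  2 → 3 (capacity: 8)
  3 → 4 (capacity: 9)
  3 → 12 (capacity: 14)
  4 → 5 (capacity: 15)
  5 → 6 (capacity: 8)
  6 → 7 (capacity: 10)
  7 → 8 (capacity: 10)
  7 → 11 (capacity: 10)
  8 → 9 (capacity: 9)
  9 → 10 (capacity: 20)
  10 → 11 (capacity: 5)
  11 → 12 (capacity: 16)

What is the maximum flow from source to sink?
Maximum flow = 8

Max flow: 8

Flow assignment:
  0 → 1: 8/12
  1 → 2: 8/14
  2 → 3: 8/8
  3 → 12: 8/14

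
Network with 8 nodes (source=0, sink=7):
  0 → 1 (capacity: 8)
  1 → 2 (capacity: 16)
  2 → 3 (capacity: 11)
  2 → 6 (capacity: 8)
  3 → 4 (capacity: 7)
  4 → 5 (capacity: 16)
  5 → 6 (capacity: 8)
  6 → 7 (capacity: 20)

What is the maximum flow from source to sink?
Maximum flow = 8

Max flow: 8

Flow assignment:
  0 → 1: 8/8
  1 → 2: 8/16
  2 → 6: 8/8
  6 → 7: 8/20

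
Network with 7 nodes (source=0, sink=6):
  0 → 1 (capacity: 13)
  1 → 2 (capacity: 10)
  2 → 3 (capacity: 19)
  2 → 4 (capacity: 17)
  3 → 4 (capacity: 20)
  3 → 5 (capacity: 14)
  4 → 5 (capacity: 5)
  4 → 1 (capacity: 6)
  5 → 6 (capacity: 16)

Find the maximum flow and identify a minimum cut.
Max flow = 10, Min cut edges: (1,2)

Maximum flow: 10
Minimum cut: (1,2)
Partition: S = [0, 1], T = [2, 3, 4, 5, 6]

Max-flow min-cut theorem verified: both equal 10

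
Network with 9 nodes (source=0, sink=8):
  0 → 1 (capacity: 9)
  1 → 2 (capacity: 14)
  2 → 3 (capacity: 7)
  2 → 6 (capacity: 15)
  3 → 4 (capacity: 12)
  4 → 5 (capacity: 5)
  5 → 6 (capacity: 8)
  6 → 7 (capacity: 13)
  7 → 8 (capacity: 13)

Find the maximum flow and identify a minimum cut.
Max flow = 9, Min cut edges: (0,1)

Maximum flow: 9
Minimum cut: (0,1)
Partition: S = [0], T = [1, 2, 3, 4, 5, 6, 7, 8]

Max-flow min-cut theorem verified: both equal 9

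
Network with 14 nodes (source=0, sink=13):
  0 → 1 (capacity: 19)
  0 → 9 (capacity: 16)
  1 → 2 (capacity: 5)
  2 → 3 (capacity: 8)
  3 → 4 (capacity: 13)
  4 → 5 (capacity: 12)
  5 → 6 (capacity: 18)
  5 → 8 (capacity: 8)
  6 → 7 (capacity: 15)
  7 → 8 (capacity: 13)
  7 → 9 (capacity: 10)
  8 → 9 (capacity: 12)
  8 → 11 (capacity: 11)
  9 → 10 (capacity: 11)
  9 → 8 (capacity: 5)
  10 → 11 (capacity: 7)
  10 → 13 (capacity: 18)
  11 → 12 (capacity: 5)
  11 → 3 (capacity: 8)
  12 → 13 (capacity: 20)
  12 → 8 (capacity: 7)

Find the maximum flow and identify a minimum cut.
Max flow = 16, Min cut edges: (9,10), (11,12)

Maximum flow: 16
Minimum cut: (9,10), (11,12)
Partition: S = [0, 1, 2, 3, 4, 5, 6, 7, 8, 9, 11], T = [10, 12, 13]

Max-flow min-cut theorem verified: both equal 16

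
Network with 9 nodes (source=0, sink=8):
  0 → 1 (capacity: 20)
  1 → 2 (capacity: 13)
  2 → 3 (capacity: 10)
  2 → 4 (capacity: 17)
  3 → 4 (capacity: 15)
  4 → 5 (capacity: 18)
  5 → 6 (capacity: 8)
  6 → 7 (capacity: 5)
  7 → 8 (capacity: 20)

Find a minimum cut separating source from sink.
Min cut value = 5, edges: (6,7)

Min cut value: 5
Partition: S = [0, 1, 2, 3, 4, 5, 6], T = [7, 8]
Cut edges: (6,7)

By max-flow min-cut theorem, max flow = min cut = 5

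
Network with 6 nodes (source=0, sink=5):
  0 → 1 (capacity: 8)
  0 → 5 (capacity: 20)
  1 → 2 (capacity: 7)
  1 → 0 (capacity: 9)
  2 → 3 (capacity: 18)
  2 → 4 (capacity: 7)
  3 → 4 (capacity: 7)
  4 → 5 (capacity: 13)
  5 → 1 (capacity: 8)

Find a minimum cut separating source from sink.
Min cut value = 27, edges: (0,5), (1,2)

Min cut value: 27
Partition: S = [0, 1], T = [2, 3, 4, 5]
Cut edges: (0,5), (1,2)

By max-flow min-cut theorem, max flow = min cut = 27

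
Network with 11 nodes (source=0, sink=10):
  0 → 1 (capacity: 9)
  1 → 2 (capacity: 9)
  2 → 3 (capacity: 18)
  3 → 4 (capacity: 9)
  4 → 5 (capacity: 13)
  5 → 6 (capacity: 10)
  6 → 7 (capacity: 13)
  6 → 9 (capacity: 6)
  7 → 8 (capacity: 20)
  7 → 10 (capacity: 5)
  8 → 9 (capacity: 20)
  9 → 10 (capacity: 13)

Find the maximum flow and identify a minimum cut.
Max flow = 9, Min cut edges: (3,4)

Maximum flow: 9
Minimum cut: (3,4)
Partition: S = [0, 1, 2, 3], T = [4, 5, 6, 7, 8, 9, 10]

Max-flow min-cut theorem verified: both equal 9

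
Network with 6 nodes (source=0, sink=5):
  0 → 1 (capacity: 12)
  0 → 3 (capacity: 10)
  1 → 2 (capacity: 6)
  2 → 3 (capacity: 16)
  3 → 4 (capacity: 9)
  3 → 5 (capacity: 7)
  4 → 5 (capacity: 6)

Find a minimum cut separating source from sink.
Min cut value = 13, edges: (3,5), (4,5)

Min cut value: 13
Partition: S = [0, 1, 2, 3, 4], T = [5]
Cut edges: (3,5), (4,5)

By max-flow min-cut theorem, max flow = min cut = 13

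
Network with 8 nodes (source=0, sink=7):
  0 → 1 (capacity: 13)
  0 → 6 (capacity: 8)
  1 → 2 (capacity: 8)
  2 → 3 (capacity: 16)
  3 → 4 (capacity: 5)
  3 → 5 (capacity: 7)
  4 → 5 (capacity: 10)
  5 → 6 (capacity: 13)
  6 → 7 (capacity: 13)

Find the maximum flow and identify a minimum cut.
Max flow = 13, Min cut edges: (6,7)

Maximum flow: 13
Minimum cut: (6,7)
Partition: S = [0, 1, 2, 3, 4, 5, 6], T = [7]

Max-flow min-cut theorem verified: both equal 13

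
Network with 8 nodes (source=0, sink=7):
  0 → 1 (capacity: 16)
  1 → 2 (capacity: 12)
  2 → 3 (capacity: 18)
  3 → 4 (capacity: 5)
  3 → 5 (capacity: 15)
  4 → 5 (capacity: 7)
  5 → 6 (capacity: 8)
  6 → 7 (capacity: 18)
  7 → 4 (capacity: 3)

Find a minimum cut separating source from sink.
Min cut value = 8, edges: (5,6)

Min cut value: 8
Partition: S = [0, 1, 2, 3, 4, 5], T = [6, 7]
Cut edges: (5,6)

By max-flow min-cut theorem, max flow = min cut = 8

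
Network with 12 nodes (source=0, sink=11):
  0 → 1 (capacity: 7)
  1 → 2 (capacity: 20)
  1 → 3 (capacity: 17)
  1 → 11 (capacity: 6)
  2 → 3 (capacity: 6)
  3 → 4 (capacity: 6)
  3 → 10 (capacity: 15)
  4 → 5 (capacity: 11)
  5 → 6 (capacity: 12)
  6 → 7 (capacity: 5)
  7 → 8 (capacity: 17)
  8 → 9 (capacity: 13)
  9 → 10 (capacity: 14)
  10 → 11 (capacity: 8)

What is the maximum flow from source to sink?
Maximum flow = 7

Max flow: 7

Flow assignment:
  0 → 1: 7/7
  1 → 3: 1/17
  1 → 11: 6/6
  3 → 10: 1/15
  10 → 11: 1/8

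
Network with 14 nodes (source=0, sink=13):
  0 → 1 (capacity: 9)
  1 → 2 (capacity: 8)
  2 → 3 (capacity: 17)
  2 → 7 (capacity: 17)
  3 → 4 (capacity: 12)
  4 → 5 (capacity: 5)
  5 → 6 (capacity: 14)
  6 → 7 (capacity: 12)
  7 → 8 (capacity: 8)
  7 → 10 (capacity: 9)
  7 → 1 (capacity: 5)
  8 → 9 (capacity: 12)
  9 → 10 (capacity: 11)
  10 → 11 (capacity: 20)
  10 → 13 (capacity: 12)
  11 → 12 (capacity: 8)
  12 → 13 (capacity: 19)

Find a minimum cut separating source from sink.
Min cut value = 8, edges: (1,2)

Min cut value: 8
Partition: S = [0, 1], T = [2, 3, 4, 5, 6, 7, 8, 9, 10, 11, 12, 13]
Cut edges: (1,2)

By max-flow min-cut theorem, max flow = min cut = 8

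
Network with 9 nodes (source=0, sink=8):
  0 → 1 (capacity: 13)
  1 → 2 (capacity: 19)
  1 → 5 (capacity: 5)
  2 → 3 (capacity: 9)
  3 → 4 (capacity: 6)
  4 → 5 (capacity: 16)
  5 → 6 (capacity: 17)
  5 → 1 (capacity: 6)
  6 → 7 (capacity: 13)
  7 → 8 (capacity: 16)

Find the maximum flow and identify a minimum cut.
Max flow = 11, Min cut edges: (1,5), (3,4)

Maximum flow: 11
Minimum cut: (1,5), (3,4)
Partition: S = [0, 1, 2, 3], T = [4, 5, 6, 7, 8]

Max-flow min-cut theorem verified: both equal 11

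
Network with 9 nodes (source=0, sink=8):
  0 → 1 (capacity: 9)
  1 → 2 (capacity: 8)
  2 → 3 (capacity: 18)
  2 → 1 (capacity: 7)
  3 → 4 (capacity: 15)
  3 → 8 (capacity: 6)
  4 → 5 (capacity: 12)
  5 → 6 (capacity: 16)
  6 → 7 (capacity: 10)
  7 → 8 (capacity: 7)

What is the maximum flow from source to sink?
Maximum flow = 8

Max flow: 8

Flow assignment:
  0 → 1: 8/9
  1 → 2: 8/8
  2 → 3: 8/18
  3 → 4: 2/15
  3 → 8: 6/6
  4 → 5: 2/12
  5 → 6: 2/16
  6 → 7: 2/10
  7 → 8: 2/7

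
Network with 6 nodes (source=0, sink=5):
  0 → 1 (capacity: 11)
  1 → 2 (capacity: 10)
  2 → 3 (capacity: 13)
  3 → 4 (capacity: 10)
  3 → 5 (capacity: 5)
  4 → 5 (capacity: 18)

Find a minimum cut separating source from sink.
Min cut value = 10, edges: (1,2)

Min cut value: 10
Partition: S = [0, 1], T = [2, 3, 4, 5]
Cut edges: (1,2)

By max-flow min-cut theorem, max flow = min cut = 10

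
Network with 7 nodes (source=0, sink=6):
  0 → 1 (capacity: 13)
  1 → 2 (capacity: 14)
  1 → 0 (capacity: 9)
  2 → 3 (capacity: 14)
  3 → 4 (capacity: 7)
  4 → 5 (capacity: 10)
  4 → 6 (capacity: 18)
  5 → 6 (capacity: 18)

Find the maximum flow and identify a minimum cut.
Max flow = 7, Min cut edges: (3,4)

Maximum flow: 7
Minimum cut: (3,4)
Partition: S = [0, 1, 2, 3], T = [4, 5, 6]

Max-flow min-cut theorem verified: both equal 7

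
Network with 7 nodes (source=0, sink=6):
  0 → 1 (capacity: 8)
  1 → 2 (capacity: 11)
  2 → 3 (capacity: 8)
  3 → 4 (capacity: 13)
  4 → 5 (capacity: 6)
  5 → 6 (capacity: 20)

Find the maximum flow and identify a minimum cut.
Max flow = 6, Min cut edges: (4,5)

Maximum flow: 6
Minimum cut: (4,5)
Partition: S = [0, 1, 2, 3, 4], T = [5, 6]

Max-flow min-cut theorem verified: both equal 6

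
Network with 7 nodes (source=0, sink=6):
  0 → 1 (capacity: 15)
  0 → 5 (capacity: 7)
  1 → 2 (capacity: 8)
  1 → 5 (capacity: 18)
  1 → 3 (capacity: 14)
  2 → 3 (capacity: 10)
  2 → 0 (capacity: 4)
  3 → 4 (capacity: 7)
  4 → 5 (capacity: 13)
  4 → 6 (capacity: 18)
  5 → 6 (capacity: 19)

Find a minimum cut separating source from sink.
Min cut value = 22, edges: (0,1), (0,5)

Min cut value: 22
Partition: S = [0], T = [1, 2, 3, 4, 5, 6]
Cut edges: (0,1), (0,5)

By max-flow min-cut theorem, max flow = min cut = 22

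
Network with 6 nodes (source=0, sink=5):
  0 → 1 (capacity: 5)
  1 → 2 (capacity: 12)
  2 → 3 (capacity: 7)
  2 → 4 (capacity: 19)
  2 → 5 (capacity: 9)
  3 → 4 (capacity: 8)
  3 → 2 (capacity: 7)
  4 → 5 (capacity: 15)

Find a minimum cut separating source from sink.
Min cut value = 5, edges: (0,1)

Min cut value: 5
Partition: S = [0], T = [1, 2, 3, 4, 5]
Cut edges: (0,1)

By max-flow min-cut theorem, max flow = min cut = 5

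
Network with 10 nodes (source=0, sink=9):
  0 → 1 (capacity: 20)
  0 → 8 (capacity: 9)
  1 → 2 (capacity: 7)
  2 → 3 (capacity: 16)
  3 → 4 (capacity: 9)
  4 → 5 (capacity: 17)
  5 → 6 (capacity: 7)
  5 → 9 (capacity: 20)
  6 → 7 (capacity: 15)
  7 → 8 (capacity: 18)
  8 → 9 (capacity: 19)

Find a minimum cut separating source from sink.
Min cut value = 16, edges: (0,8), (1,2)

Min cut value: 16
Partition: S = [0, 1], T = [2, 3, 4, 5, 6, 7, 8, 9]
Cut edges: (0,8), (1,2)

By max-flow min-cut theorem, max flow = min cut = 16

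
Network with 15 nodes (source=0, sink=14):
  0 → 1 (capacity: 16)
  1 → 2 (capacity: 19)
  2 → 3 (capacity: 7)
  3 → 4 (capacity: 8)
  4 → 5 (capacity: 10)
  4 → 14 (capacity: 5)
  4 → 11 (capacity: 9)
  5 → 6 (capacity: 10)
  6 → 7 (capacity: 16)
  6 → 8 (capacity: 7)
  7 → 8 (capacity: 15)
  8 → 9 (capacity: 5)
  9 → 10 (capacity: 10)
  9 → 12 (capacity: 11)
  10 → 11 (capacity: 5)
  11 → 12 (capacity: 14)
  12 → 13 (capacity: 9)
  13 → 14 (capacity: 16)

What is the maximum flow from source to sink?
Maximum flow = 7

Max flow: 7

Flow assignment:
  0 → 1: 7/16
  1 → 2: 7/19
  2 → 3: 7/7
  3 → 4: 7/8
  4 → 14: 5/5
  4 → 11: 2/9
  11 → 12: 2/14
  12 → 13: 2/9
  13 → 14: 2/16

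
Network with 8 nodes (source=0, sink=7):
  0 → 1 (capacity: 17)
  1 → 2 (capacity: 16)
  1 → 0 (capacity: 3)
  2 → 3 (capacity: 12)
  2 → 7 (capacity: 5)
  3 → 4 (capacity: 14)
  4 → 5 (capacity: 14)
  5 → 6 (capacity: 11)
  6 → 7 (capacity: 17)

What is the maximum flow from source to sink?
Maximum flow = 16

Max flow: 16

Flow assignment:
  0 → 1: 16/17
  1 → 2: 16/16
  2 → 3: 11/12
  2 → 7: 5/5
  3 → 4: 11/14
  4 → 5: 11/14
  5 → 6: 11/11
  6 → 7: 11/17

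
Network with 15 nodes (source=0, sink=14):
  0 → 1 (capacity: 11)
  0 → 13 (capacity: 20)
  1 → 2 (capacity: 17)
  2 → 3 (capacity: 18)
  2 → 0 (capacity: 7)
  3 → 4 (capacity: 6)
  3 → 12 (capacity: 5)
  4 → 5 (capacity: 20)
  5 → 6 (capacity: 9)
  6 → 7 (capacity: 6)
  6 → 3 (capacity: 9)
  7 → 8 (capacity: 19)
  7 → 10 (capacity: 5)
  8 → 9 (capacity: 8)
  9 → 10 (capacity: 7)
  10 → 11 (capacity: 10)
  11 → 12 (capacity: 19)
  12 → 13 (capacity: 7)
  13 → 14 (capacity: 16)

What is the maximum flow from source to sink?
Maximum flow = 16

Max flow: 16

Flow assignment:
  0 → 1: 11/11
  0 → 13: 9/20
  1 → 2: 11/17
  2 → 3: 7/18
  2 → 0: 4/7
  3 → 4: 6/6
  3 → 12: 1/5
  4 → 5: 6/20
  5 → 6: 6/9
  6 → 7: 6/6
  7 → 8: 1/19
  7 → 10: 5/5
  8 → 9: 1/8
  9 → 10: 1/7
  10 → 11: 6/10
  11 → 12: 6/19
  12 → 13: 7/7
  13 → 14: 16/16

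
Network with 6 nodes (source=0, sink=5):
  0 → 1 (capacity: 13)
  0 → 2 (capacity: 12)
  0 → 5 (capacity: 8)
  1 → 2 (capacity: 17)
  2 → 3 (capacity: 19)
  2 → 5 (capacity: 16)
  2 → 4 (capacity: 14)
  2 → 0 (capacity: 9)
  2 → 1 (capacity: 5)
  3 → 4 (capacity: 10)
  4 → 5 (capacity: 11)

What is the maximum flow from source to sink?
Maximum flow = 33

Max flow: 33

Flow assignment:
  0 → 1: 13/13
  0 → 2: 12/12
  0 → 5: 8/8
  1 → 2: 13/17
  2 → 5: 16/16
  2 → 4: 9/14
  4 → 5: 9/11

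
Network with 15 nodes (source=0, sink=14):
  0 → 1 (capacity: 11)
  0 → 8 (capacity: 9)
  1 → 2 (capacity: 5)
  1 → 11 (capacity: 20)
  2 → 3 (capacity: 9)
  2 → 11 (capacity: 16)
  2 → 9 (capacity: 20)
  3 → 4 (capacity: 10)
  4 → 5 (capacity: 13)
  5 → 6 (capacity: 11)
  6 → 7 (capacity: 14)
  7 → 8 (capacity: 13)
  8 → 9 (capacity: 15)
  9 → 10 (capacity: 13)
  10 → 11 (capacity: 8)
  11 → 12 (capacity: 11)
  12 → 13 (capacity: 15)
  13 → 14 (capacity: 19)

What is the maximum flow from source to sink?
Maximum flow = 11

Max flow: 11

Flow assignment:
  0 → 1: 3/11
  0 → 8: 8/9
  1 → 11: 3/20
  8 → 9: 8/15
  9 → 10: 8/13
  10 → 11: 8/8
  11 → 12: 11/11
  12 → 13: 11/15
  13 → 14: 11/19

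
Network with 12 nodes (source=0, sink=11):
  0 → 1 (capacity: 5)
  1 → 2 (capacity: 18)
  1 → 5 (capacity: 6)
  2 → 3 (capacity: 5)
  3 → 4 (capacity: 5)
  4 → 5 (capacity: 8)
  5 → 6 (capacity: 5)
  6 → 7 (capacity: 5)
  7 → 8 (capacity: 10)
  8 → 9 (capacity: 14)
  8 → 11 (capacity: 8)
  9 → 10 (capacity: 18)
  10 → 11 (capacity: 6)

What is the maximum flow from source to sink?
Maximum flow = 5

Max flow: 5

Flow assignment:
  0 → 1: 5/5
  1 → 5: 5/6
  5 → 6: 5/5
  6 → 7: 5/5
  7 → 8: 5/10
  8 → 11: 5/8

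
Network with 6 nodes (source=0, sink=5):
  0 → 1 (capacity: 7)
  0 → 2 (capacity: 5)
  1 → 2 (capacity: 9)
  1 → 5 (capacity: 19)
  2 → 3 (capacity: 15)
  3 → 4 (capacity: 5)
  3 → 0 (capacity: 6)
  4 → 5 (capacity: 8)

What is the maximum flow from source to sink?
Maximum flow = 12

Max flow: 12

Flow assignment:
  0 → 1: 7/7
  0 → 2: 5/5
  1 → 5: 7/19
  2 → 3: 5/15
  3 → 4: 5/5
  4 → 5: 5/8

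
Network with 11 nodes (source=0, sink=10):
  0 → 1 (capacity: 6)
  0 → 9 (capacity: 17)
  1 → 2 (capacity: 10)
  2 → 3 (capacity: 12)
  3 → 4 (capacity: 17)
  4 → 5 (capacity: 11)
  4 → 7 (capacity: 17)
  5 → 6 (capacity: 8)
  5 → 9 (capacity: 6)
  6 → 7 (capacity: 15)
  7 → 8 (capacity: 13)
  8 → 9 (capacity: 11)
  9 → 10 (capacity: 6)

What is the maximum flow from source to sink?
Maximum flow = 6

Max flow: 6

Flow assignment:
  0 → 1: 6/6
  1 → 2: 6/10
  2 → 3: 6/12
  3 → 4: 6/17
  4 → 5: 6/11
  5 → 9: 6/6
  9 → 10: 6/6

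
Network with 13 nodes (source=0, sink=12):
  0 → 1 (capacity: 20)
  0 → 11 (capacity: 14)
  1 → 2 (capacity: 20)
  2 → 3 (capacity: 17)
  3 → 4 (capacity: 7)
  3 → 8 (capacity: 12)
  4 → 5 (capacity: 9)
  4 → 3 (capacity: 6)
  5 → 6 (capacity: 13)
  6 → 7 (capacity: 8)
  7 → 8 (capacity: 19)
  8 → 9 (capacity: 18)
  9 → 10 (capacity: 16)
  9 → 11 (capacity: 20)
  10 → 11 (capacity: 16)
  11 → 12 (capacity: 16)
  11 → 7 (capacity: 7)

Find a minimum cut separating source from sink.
Min cut value = 16, edges: (11,12)

Min cut value: 16
Partition: S = [0, 1, 2, 3, 4, 5, 6, 7, 8, 9, 10, 11], T = [12]
Cut edges: (11,12)

By max-flow min-cut theorem, max flow = min cut = 16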